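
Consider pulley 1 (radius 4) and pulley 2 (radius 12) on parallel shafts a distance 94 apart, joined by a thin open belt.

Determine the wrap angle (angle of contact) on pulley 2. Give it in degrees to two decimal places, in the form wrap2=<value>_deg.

wrap2=189.76_deg

open belt: β = asin((r2−r1)/C) = asin(8/94) = 4.8821°
wrap1 = π − 2β = 170.2357°
wrap2 = π + 2β = 189.7643°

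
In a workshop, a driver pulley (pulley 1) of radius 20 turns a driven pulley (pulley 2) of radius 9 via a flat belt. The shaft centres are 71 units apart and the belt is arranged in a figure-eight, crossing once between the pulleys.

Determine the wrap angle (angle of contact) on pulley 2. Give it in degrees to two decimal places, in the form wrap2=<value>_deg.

wrap2=228.22_deg

crossed belt: β = asin((r1+r2)/C) = asin(29/71) = 24.1075°
wrap1 = wrap2 = π + 2β = 228.2151°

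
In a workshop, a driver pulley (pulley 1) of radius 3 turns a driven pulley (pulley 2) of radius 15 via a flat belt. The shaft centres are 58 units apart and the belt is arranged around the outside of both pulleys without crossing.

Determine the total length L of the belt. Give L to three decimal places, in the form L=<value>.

open belt: β = asin((r2−r1)/C) = asin(12/58) = 11.9405°
wrap1 = π − 2β = 156.1189°
wrap2 = π + 2β = 203.8811°
tangent length = C·cosβ = 56.7450
L = r1·wrap1 + r2·wrap2 + 2·C·cosβ = 3·2.7248 + 15·3.5584 + 2·56.7450 = 175.0404

L=175.040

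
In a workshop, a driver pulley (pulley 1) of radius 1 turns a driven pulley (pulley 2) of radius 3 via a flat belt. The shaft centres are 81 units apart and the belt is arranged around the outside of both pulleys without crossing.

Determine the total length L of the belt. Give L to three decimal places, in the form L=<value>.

open belt: β = asin((r2−r1)/C) = asin(2/81) = 1.4149°
wrap1 = π − 2β = 177.1703°
wrap2 = π + 2β = 182.8297°
tangent length = C·cosβ = 80.9753
L = r1·wrap1 + r2·wrap2 + 2·C·cosβ = 1·3.0922 + 3·3.1910 + 2·80.9753 = 174.6158

L=174.616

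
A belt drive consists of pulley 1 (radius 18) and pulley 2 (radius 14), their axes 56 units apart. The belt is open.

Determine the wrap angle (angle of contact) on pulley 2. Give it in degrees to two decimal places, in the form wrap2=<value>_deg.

open belt: β = asin((r2−r1)/C) = asin(-4/56) = -4.0960°
wrap1 = π − 2β = 188.1921°
wrap2 = π + 2β = 171.8079°

wrap2=171.81_deg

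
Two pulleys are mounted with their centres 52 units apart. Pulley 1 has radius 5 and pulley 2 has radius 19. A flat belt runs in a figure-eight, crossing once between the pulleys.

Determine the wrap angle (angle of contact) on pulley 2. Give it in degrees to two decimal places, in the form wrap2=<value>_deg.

wrap2=234.97_deg

crossed belt: β = asin((r1+r2)/C) = asin(24/52) = 27.4864°
wrap1 = wrap2 = π + 2β = 234.9729°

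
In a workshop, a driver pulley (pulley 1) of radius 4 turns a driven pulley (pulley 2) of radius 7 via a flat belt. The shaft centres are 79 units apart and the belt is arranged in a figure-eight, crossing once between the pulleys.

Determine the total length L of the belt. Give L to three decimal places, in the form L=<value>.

L=194.092

crossed belt: β = asin((r1+r2)/C) = asin(11/79) = 8.0039°
wrap1 = wrap2 = π + 2β = 196.0078°
tangent length = C·cosβ = 78.2304
L = (r1+r2)·wrap + 2·C·cosβ = 11·3.4210 + 2·78.2304 = 194.0917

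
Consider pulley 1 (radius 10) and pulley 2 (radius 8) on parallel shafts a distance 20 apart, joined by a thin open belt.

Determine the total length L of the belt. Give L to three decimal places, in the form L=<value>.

L=96.749

open belt: β = asin((r2−r1)/C) = asin(-2/20) = -5.7392°
wrap1 = π − 2β = 191.4783°
wrap2 = π + 2β = 168.5217°
tangent length = C·cosβ = 19.8997
L = r1·wrap1 + r2·wrap2 + 2·C·cosβ = 10·3.3419 + 8·2.9413 + 2·19.8997 = 96.7488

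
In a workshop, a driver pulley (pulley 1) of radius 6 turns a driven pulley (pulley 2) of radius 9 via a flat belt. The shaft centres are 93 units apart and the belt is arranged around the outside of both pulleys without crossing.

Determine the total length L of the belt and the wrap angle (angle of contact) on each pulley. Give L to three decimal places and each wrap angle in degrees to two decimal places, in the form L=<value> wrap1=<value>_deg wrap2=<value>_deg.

open belt: β = asin((r2−r1)/C) = asin(3/93) = 1.8486°
wrap1 = π − 2β = 176.3029°
wrap2 = π + 2β = 183.6971°
tangent length = C·cosβ = 92.9516
L = r1·wrap1 + r2·wrap2 + 2·C·cosβ = 6·3.0771 + 9·3.2061 + 2·92.9516 = 233.2207

L=233.221 wrap1=176.30_deg wrap2=183.70_deg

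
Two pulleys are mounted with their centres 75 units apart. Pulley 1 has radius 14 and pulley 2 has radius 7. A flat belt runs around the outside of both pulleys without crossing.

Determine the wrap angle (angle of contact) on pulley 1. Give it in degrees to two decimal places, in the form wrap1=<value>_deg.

wrap1=190.71_deg

open belt: β = asin((r2−r1)/C) = asin(-7/75) = -5.3554°
wrap1 = π − 2β = 190.7108°
wrap2 = π + 2β = 169.2892°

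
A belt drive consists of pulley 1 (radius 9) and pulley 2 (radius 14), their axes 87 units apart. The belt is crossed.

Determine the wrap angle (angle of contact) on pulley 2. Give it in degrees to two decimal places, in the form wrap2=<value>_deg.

wrap2=210.66_deg

crossed belt: β = asin((r1+r2)/C) = asin(23/87) = 15.3294°
wrap1 = wrap2 = π + 2β = 210.6588°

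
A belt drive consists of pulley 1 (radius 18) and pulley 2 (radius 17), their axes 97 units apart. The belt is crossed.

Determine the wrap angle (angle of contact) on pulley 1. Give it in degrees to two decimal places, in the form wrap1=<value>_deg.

wrap1=222.30_deg

crossed belt: β = asin((r1+r2)/C) = asin(35/97) = 21.1509°
wrap1 = wrap2 = π + 2β = 222.3017°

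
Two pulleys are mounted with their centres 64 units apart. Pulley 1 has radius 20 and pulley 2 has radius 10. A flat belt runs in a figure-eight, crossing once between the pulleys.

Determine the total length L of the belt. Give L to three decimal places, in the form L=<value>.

L=236.587

crossed belt: β = asin((r1+r2)/C) = asin(30/64) = 27.9532°
wrap1 = wrap2 = π + 2β = 235.9064°
tangent length = C·cosβ = 56.5332
L = (r1+r2)·wrap + 2·C·cosβ = 30·4.1173 + 2·56.5332 = 236.5866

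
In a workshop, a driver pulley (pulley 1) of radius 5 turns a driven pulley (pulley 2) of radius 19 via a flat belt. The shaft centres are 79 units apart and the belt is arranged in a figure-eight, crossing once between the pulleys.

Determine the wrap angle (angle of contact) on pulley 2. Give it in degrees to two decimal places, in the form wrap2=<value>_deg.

crossed belt: β = asin((r1+r2)/C) = asin(24/79) = 17.6858°
wrap1 = wrap2 = π + 2β = 215.3717°

wrap2=215.37_deg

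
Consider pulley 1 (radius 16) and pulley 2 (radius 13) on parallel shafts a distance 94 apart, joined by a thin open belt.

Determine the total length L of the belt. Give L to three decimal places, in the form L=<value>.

open belt: β = asin((r2−r1)/C) = asin(-3/94) = -1.8289°
wrap1 = π − 2β = 183.6578°
wrap2 = π + 2β = 176.3422°
tangent length = C·cosβ = 93.9521
L = r1·wrap1 + r2·wrap2 + 2·C·cosβ = 16·3.2054 + 13·3.0778 + 2·93.9521 = 279.2019

L=279.202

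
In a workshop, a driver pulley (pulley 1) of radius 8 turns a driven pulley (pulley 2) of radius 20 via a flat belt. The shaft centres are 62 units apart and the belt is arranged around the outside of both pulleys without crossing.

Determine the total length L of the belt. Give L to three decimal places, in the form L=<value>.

L=214.295

open belt: β = asin((r2−r1)/C) = asin(12/62) = 11.1599°
wrap1 = π − 2β = 157.6801°
wrap2 = π + 2β = 202.3199°
tangent length = C·cosβ = 60.8276
L = r1·wrap1 + r2·wrap2 + 2·C·cosβ = 8·2.7520 + 20·3.5311 + 2·60.8276 = 214.2945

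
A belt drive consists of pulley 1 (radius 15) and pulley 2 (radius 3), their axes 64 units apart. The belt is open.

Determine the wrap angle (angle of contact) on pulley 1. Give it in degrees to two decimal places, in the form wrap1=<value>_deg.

open belt: β = asin((r2−r1)/C) = asin(-12/64) = -10.8069°
wrap1 = π − 2β = 201.6138°
wrap2 = π + 2β = 158.3862°

wrap1=201.61_deg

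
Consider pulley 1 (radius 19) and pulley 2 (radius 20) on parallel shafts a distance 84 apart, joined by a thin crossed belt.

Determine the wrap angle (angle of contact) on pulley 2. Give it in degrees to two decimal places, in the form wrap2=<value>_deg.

crossed belt: β = asin((r1+r2)/C) = asin(39/84) = 27.6640°
wrap1 = wrap2 = π + 2β = 235.3280°

wrap2=235.33_deg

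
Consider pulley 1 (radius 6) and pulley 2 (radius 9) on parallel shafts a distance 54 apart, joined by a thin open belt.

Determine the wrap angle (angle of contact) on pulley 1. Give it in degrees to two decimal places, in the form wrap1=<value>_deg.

open belt: β = asin((r2−r1)/C) = asin(3/54) = 3.1847°
wrap1 = π − 2β = 173.6305°
wrap2 = π + 2β = 186.3695°

wrap1=173.63_deg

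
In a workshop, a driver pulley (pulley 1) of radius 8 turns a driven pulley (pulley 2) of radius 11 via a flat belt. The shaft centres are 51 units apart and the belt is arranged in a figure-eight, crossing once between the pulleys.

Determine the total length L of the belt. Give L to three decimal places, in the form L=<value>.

crossed belt: β = asin((r1+r2)/C) = asin(19/51) = 21.8729°
wrap1 = wrap2 = π + 2β = 223.7458°
tangent length = C·cosβ = 47.3286
L = (r1+r2)·wrap + 2·C·cosβ = 19·3.9051 + 2·47.3286 = 168.8542

L=168.854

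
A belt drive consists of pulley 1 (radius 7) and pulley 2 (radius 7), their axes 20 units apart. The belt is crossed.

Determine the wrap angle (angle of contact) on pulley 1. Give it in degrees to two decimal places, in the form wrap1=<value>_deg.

crossed belt: β = asin((r1+r2)/C) = asin(14/20) = 44.4270°
wrap1 = wrap2 = π + 2β = 268.8540°

wrap1=268.85_deg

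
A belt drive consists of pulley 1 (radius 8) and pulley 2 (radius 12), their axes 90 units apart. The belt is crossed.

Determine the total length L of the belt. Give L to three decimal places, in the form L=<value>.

crossed belt: β = asin((r1+r2)/C) = asin(20/90) = 12.8396°
wrap1 = wrap2 = π + 2β = 205.6792°
tangent length = C·cosβ = 87.7496
L = (r1+r2)·wrap + 2·C·cosβ = 20·3.5898 + 2·87.7496 = 247.2949

L=247.295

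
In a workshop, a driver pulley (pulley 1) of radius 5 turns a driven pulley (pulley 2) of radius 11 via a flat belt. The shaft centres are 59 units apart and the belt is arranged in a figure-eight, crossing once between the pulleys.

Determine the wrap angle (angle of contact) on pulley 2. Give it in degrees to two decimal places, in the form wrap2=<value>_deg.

crossed belt: β = asin((r1+r2)/C) = asin(16/59) = 15.7349°
wrap1 = wrap2 = π + 2β = 211.4698°

wrap2=211.47_deg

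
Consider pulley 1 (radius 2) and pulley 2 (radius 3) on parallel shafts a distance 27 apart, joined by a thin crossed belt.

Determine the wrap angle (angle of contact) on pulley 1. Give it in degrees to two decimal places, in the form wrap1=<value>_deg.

crossed belt: β = asin((r1+r2)/C) = asin(5/27) = 10.6719°
wrap1 = wrap2 = π + 2β = 201.3439°

wrap1=201.34_deg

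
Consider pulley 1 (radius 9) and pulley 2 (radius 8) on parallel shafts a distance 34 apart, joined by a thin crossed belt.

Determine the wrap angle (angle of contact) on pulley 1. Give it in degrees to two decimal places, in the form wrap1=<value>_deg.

wrap1=240.00_deg

crossed belt: β = asin((r1+r2)/C) = asin(17/34) = 30.0000°
wrap1 = wrap2 = π + 2β = 240.0000°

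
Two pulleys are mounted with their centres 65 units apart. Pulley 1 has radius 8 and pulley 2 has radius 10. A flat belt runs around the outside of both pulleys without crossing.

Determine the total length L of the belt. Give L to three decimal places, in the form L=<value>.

L=186.610

open belt: β = asin((r2−r1)/C) = asin(2/65) = 1.7632°
wrap1 = π − 2β = 176.4735°
wrap2 = π + 2β = 183.5265°
tangent length = C·cosβ = 64.9692
L = r1·wrap1 + r2·wrap2 + 2·C·cosβ = 8·3.0800 + 10·3.2031 + 2·64.9692 = 186.6102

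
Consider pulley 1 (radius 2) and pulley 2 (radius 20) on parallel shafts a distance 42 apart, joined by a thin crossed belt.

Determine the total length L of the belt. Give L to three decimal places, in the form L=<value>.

crossed belt: β = asin((r1+r2)/C) = asin(22/42) = 31.5881°
wrap1 = wrap2 = π + 2β = 243.1763°
tangent length = C·cosβ = 35.7771
L = (r1+r2)·wrap + 2·C·cosβ = 22·4.2442 + 2·35.7771 = 164.9272

L=164.927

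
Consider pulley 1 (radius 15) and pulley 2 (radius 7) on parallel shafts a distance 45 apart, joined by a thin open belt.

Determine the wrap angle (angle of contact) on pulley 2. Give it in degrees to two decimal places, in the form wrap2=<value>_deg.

wrap2=159.52_deg

open belt: β = asin((r2−r1)/C) = asin(-8/45) = -10.2403°
wrap1 = π − 2β = 200.4807°
wrap2 = π + 2β = 159.5193°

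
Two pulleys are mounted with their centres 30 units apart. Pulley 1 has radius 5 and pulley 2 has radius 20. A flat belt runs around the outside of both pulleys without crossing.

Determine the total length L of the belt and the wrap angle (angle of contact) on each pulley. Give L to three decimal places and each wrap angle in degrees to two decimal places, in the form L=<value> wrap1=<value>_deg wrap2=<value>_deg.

L=146.209 wrap1=120.00_deg wrap2=240.00_deg

open belt: β = asin((r2−r1)/C) = asin(15/30) = 30.0000°
wrap1 = π − 2β = 120.0000°
wrap2 = π + 2β = 240.0000°
tangent length = C·cosβ = 25.9808
L = r1·wrap1 + r2·wrap2 + 2·C·cosβ = 5·2.0944 + 20·4.1888 + 2·25.9808 = 146.2093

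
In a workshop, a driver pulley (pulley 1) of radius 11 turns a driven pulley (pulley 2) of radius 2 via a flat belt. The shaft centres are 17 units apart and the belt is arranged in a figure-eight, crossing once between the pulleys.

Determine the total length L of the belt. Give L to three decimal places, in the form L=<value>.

L=85.385

crossed belt: β = asin((r1+r2)/C) = asin(13/17) = 49.8808°
wrap1 = wrap2 = π + 2β = 279.7617°
tangent length = C·cosβ = 10.9545
L = (r1+r2)·wrap + 2·C·cosβ = 13·4.8828 + 2·10.9545 = 85.3848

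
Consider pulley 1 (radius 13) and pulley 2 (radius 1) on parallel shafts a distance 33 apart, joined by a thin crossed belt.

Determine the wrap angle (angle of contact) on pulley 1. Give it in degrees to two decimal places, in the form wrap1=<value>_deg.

wrap1=230.21_deg

crossed belt: β = asin((r1+r2)/C) = asin(14/33) = 25.1027°
wrap1 = wrap2 = π + 2β = 230.2054°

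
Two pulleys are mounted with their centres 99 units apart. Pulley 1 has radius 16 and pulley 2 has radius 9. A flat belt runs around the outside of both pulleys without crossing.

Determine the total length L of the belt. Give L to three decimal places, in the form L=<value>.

open belt: β = asin((r2−r1)/C) = asin(-7/99) = -4.0546°
wrap1 = π − 2β = 188.1092°
wrap2 = π + 2β = 171.8908°
tangent length = C·cosβ = 98.7522
L = r1·wrap1 + r2·wrap2 + 2·C·cosβ = 16·3.2831 + 9·3.0001 + 2·98.7522 = 277.0350

L=277.035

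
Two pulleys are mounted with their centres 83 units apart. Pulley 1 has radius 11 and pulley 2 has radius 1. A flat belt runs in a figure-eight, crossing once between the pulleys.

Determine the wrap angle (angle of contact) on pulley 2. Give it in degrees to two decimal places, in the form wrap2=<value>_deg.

wrap2=196.63_deg

crossed belt: β = asin((r1+r2)/C) = asin(12/83) = 8.3129°
wrap1 = wrap2 = π + 2β = 196.6257°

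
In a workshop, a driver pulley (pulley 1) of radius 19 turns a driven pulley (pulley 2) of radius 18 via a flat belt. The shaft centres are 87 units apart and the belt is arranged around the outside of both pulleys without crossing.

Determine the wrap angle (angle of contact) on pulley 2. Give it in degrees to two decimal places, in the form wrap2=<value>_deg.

open belt: β = asin((r2−r1)/C) = asin(-1/87) = -0.6586°
wrap1 = π − 2β = 181.3172°
wrap2 = π + 2β = 178.6828°

wrap2=178.68_deg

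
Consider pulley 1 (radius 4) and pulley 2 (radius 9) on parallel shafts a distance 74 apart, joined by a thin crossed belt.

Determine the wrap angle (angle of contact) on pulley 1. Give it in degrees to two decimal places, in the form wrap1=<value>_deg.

wrap1=200.24_deg

crossed belt: β = asin((r1+r2)/C) = asin(13/74) = 10.1180°
wrap1 = wrap2 = π + 2β = 200.2360°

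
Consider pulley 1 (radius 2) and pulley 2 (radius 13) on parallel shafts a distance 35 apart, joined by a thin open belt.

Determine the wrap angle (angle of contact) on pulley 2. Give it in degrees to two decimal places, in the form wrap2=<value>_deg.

open belt: β = asin((r2−r1)/C) = asin(11/35) = 18.3177°
wrap1 = π − 2β = 143.3646°
wrap2 = π + 2β = 216.6354°

wrap2=216.64_deg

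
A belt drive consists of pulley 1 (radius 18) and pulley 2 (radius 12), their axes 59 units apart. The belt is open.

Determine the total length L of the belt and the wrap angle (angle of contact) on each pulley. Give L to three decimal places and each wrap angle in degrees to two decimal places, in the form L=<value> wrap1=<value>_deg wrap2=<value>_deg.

L=212.858 wrap1=191.67_deg wrap2=168.33_deg

open belt: β = asin((r2−r1)/C) = asin(-6/59) = -5.8368°
wrap1 = π − 2β = 191.6736°
wrap2 = π + 2β = 168.3264°
tangent length = C·cosβ = 58.6941
L = r1·wrap1 + r2·wrap2 + 2·C·cosβ = 18·3.3453 + 12·2.9379 + 2·58.6941 = 212.8585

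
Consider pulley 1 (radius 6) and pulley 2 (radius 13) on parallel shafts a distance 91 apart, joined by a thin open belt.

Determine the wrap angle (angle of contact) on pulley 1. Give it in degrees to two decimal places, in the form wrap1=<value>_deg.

wrap1=171.18_deg

open belt: β = asin((r2−r1)/C) = asin(7/91) = 4.4117°
wrap1 = π − 2β = 171.1765°
wrap2 = π + 2β = 188.8235°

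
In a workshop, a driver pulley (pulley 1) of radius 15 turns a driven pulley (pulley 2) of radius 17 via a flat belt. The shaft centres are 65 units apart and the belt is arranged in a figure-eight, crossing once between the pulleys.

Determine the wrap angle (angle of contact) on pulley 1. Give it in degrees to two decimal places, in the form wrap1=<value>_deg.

wrap1=238.98_deg

crossed belt: β = asin((r1+r2)/C) = asin(32/65) = 29.4924°
wrap1 = wrap2 = π + 2β = 238.9847°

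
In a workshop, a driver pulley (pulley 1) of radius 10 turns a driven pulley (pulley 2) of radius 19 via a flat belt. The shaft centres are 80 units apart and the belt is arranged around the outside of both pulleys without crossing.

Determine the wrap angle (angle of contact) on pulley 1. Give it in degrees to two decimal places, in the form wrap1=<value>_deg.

wrap1=167.08_deg

open belt: β = asin((r2−r1)/C) = asin(9/80) = 6.4594°
wrap1 = π − 2β = 167.0811°
wrap2 = π + 2β = 192.9189°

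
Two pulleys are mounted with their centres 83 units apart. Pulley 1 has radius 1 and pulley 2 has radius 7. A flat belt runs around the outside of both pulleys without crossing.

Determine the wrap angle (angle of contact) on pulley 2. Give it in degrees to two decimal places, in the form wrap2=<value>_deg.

wrap2=188.29_deg

open belt: β = asin((r2−r1)/C) = asin(6/83) = 4.1455°
wrap1 = π − 2β = 171.7090°
wrap2 = π + 2β = 188.2910°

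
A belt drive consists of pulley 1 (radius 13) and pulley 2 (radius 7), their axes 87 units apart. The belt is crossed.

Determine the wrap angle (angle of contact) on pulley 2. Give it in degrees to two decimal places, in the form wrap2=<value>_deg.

wrap2=206.58_deg

crossed belt: β = asin((r1+r2)/C) = asin(20/87) = 13.2903°
wrap1 = wrap2 = π + 2β = 206.5806°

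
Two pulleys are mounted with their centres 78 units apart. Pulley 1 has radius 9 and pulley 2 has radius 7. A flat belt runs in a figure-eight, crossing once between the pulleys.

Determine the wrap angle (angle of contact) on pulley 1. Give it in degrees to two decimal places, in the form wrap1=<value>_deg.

crossed belt: β = asin((r1+r2)/C) = asin(16/78) = 11.8370°
wrap1 = wrap2 = π + 2β = 203.6740°

wrap1=203.67_deg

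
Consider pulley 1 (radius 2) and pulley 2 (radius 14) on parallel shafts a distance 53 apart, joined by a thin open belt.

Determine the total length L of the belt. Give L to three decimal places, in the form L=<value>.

open belt: β = asin((r2−r1)/C) = asin(12/53) = 13.0861°
wrap1 = π − 2β = 153.8278°
wrap2 = π + 2β = 206.1722°
tangent length = C·cosβ = 51.6236
L = r1·wrap1 + r2·wrap2 + 2·C·cosβ = 2·2.6848 + 14·3.5984 + 2·51.6236 = 158.9943

L=158.994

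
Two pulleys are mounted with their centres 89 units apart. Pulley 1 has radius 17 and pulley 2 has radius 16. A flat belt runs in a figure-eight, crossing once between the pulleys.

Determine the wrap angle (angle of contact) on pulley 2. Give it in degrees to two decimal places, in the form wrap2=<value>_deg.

crossed belt: β = asin((r1+r2)/C) = asin(33/89) = 21.7641°
wrap1 = wrap2 = π + 2β = 223.5283°

wrap2=223.53_deg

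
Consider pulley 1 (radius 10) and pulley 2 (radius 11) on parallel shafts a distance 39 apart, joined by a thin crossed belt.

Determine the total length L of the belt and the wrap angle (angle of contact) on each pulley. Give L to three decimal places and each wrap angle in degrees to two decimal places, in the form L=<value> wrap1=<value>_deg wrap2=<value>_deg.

L=155.582 wrap1=245.16_deg wrap2=245.16_deg

crossed belt: β = asin((r1+r2)/C) = asin(21/39) = 32.5790°
wrap1 = wrap2 = π + 2β = 245.1579°
tangent length = C·cosβ = 32.8634
L = (r1+r2)·wrap + 2·C·cosβ = 21·4.2788 + 2·32.8634 = 155.5818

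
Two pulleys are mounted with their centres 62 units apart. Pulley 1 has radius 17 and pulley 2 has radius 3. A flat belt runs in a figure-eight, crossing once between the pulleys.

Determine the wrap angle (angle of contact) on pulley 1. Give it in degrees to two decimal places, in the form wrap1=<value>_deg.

crossed belt: β = asin((r1+r2)/C) = asin(20/62) = 18.8191°
wrap1 = wrap2 = π + 2β = 217.6381°

wrap1=217.64_deg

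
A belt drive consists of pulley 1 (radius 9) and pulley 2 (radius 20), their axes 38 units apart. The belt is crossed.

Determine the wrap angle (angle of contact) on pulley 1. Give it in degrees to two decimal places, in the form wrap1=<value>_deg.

wrap1=279.49_deg

crossed belt: β = asin((r1+r2)/C) = asin(29/38) = 49.7434°
wrap1 = wrap2 = π + 2β = 279.4868°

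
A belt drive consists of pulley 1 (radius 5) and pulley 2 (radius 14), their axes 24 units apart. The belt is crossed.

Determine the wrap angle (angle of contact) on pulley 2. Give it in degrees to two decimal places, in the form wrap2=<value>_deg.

wrap2=284.68_deg

crossed belt: β = asin((r1+r2)/C) = asin(19/24) = 52.3415°
wrap1 = wrap2 = π + 2β = 284.6831°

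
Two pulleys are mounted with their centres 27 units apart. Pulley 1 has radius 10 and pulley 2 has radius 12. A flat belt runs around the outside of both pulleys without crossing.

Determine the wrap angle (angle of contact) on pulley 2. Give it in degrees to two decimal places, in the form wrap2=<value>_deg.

open belt: β = asin((r2−r1)/C) = asin(2/27) = 4.2480°
wrap1 = π − 2β = 171.5040°
wrap2 = π + 2β = 188.4960°

wrap2=188.50_deg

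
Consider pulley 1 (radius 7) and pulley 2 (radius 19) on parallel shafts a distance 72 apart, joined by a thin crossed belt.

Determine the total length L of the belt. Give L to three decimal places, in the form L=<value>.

crossed belt: β = asin((r1+r2)/C) = asin(26/72) = 21.1684°
wrap1 = wrap2 = π + 2β = 222.3369°
tangent length = C·cosβ = 67.1416
L = (r1+r2)·wrap + 2·C·cosβ = 26·3.8805 + 2·67.1416 = 235.1766

L=235.177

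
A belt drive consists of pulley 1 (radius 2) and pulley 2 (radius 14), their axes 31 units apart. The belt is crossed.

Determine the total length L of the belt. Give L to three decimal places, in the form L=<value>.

crossed belt: β = asin((r1+r2)/C) = asin(16/31) = 31.0730°
wrap1 = wrap2 = π + 2β = 242.1459°
tangent length = C·cosβ = 26.5518
L = (r1+r2)·wrap + 2·C·cosβ = 16·4.2262 + 2·26.5518 = 120.7236

L=120.724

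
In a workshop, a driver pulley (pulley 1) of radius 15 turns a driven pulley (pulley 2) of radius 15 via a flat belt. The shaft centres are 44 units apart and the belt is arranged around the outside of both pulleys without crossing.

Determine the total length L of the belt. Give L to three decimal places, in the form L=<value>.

L=182.248

open belt: β = asin((r2−r1)/C) = asin(0/44) = 0.0000°
wrap1 = π − 2β = 180.0000°
wrap2 = π + 2β = 180.0000°
tangent length = C·cosβ = 44.0000
L = r1·wrap1 + r2·wrap2 + 2·C·cosβ = 15·3.1416 + 15·3.1416 + 2·44.0000 = 182.2478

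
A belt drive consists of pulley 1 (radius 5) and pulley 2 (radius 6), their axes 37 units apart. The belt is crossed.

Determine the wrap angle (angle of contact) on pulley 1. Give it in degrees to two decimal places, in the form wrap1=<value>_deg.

wrap1=214.59_deg

crossed belt: β = asin((r1+r2)/C) = asin(11/37) = 17.2953°
wrap1 = wrap2 = π + 2β = 214.5907°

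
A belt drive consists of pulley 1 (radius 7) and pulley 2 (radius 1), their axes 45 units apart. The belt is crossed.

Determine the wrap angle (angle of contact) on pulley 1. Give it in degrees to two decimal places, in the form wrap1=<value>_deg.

crossed belt: β = asin((r1+r2)/C) = asin(8/45) = 10.2403°
wrap1 = wrap2 = π + 2β = 200.4807°

wrap1=200.48_deg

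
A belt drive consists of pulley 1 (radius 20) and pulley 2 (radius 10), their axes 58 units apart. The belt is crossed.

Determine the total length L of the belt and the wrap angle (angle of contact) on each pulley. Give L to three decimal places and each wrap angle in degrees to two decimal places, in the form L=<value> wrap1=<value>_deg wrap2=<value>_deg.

crossed belt: β = asin((r1+r2)/C) = asin(30/58) = 31.1474°
wrap1 = wrap2 = π + 2β = 242.2948°
tangent length = C·cosβ = 49.6387
L = (r1+r2)·wrap + 2·C·cosβ = 30·4.2288 + 2·49.6387 = 226.1426

L=226.143 wrap1=242.29_deg wrap2=242.29_deg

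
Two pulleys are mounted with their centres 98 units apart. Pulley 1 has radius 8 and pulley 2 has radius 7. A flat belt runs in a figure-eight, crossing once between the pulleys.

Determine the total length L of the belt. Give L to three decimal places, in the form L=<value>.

crossed belt: β = asin((r1+r2)/C) = asin(15/98) = 8.8044°
wrap1 = wrap2 = π + 2β = 197.6087°
tangent length = C·cosβ = 96.8452
L = (r1+r2)·wrap + 2·C·cosβ = 15·3.4489 + 2·96.8452 = 245.4243

L=245.424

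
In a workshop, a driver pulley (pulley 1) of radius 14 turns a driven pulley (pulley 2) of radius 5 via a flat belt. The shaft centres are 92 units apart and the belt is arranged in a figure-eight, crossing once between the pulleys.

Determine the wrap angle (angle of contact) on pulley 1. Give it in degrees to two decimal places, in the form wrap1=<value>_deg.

crossed belt: β = asin((r1+r2)/C) = asin(19/92) = 11.9186°
wrap1 = wrap2 = π + 2β = 203.8372°

wrap1=203.84_deg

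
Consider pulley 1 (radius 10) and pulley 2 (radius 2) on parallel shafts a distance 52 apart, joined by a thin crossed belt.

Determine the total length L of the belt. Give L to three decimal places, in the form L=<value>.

L=144.481

crossed belt: β = asin((r1+r2)/C) = asin(12/52) = 13.3424°
wrap1 = wrap2 = π + 2β = 206.6847°
tangent length = C·cosβ = 50.5964
L = (r1+r2)·wrap + 2·C·cosβ = 12·3.6073 + 2·50.5964 = 144.4808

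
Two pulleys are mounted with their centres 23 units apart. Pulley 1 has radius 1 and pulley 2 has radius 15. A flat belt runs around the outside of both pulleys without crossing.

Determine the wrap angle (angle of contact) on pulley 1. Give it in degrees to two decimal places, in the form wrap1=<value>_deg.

open belt: β = asin((r2−r1)/C) = asin(14/23) = 37.4952°
wrap1 = π − 2β = 105.0095°
wrap2 = π + 2β = 254.9905°

wrap1=105.01_deg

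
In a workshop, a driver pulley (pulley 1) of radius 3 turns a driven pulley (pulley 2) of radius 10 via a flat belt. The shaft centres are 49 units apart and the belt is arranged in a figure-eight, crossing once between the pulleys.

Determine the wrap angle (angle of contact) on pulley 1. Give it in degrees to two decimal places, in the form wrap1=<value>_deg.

crossed belt: β = asin((r1+r2)/C) = asin(13/49) = 15.3851°
wrap1 = wrap2 = π + 2β = 210.7703°

wrap1=210.77_deg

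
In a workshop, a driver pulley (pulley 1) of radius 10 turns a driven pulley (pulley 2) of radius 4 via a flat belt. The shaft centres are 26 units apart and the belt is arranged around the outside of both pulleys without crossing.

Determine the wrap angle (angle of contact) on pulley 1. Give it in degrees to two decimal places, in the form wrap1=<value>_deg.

open belt: β = asin((r2−r1)/C) = asin(-6/26) = -13.3424°
wrap1 = π − 2β = 206.6847°
wrap2 = π + 2β = 153.3153°

wrap1=206.68_deg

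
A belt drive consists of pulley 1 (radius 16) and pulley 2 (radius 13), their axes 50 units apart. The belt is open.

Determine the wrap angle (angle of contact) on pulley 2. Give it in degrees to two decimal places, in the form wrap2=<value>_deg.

wrap2=173.12_deg

open belt: β = asin((r2−r1)/C) = asin(-3/50) = -3.4398°
wrap1 = π − 2β = 186.8796°
wrap2 = π + 2β = 173.1204°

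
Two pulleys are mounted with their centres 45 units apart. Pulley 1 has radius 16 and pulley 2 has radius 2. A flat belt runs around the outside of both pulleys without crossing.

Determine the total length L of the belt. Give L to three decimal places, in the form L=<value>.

open belt: β = asin((r2−r1)/C) = asin(-14/45) = -18.1262°
wrap1 = π − 2β = 216.2524°
wrap2 = π + 2β = 143.7476°
tangent length = C·cosβ = 42.7668
L = r1·wrap1 + r2·wrap2 + 2·C·cosβ = 16·3.7743 + 2·2.5089 + 2·42.7668 = 150.9404

L=150.940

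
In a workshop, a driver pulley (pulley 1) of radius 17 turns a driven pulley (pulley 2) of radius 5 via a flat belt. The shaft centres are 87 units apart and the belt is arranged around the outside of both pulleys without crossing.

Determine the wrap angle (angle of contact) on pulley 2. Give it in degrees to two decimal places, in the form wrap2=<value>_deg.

wrap2=164.14_deg

open belt: β = asin((r2−r1)/C) = asin(-12/87) = -7.9281°
wrap1 = π − 2β = 195.8563°
wrap2 = π + 2β = 164.1437°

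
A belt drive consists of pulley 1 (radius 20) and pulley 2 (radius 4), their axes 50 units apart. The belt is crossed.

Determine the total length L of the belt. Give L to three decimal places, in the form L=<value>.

crossed belt: β = asin((r1+r2)/C) = asin(24/50) = 28.6854°
wrap1 = wrap2 = π + 2β = 237.3708°
tangent length = C·cosβ = 43.8634
L = (r1+r2)·wrap + 2·C·cosβ = 24·4.1429 + 2·43.8634 = 187.1565

L=187.156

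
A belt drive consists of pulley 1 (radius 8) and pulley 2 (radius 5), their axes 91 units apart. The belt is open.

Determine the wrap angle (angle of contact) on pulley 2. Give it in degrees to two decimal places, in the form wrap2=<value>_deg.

wrap2=176.22_deg

open belt: β = asin((r2−r1)/C) = asin(-3/91) = -1.8892°
wrap1 = π − 2β = 183.7784°
wrap2 = π + 2β = 176.2216°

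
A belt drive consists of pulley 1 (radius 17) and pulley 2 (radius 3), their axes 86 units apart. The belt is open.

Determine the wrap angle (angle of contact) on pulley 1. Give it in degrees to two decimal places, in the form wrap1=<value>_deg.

open belt: β = asin((r2−r1)/C) = asin(-14/86) = -9.3689°
wrap1 = π − 2β = 198.7378°
wrap2 = π + 2β = 161.2622°

wrap1=198.74_deg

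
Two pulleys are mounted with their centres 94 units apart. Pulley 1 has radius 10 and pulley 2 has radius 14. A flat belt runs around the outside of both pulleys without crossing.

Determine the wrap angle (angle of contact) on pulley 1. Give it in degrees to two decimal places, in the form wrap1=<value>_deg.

open belt: β = asin((r2−r1)/C) = asin(4/94) = 2.4389°
wrap1 = π − 2β = 175.1223°
wrap2 = π + 2β = 184.8777°

wrap1=175.12_deg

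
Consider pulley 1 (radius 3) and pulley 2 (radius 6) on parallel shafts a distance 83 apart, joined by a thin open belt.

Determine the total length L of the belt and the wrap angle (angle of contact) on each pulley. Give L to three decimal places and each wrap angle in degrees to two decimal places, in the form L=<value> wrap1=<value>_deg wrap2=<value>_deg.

L=194.383 wrap1=175.86_deg wrap2=184.14_deg

open belt: β = asin((r2−r1)/C) = asin(3/83) = 2.0714°
wrap1 = π − 2β = 175.8572°
wrap2 = π + 2β = 184.1428°
tangent length = C·cosβ = 82.9458
L = r1·wrap1 + r2·wrap2 + 2·C·cosβ = 3·3.0693 + 6·3.2139 + 2·82.9458 = 194.3828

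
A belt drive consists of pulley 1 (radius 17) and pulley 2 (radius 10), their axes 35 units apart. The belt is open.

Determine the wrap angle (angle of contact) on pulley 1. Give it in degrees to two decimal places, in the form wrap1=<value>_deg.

wrap1=203.07_deg

open belt: β = asin((r2−r1)/C) = asin(-7/35) = -11.5370°
wrap1 = π − 2β = 203.0739°
wrap2 = π + 2β = 156.9261°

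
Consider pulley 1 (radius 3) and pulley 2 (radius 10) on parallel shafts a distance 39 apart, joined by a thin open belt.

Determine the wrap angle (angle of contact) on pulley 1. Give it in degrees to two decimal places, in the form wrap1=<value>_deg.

open belt: β = asin((r2−r1)/C) = asin(7/39) = 10.3399°
wrap1 = π − 2β = 159.3202°
wrap2 = π + 2β = 200.6798°

wrap1=159.32_deg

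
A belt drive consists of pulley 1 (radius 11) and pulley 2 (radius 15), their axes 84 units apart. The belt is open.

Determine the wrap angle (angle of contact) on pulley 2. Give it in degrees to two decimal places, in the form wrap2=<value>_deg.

open belt: β = asin((r2−r1)/C) = asin(4/84) = 2.7294°
wrap1 = π − 2β = 174.5412°
wrap2 = π + 2β = 185.4588°

wrap2=185.46_deg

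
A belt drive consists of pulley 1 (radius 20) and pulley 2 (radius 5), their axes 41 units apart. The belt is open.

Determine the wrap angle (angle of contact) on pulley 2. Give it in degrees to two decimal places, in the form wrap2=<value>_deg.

wrap2=137.08_deg

open belt: β = asin((r2−r1)/C) = asin(-15/41) = -21.4601°
wrap1 = π − 2β = 222.9203°
wrap2 = π + 2β = 137.0797°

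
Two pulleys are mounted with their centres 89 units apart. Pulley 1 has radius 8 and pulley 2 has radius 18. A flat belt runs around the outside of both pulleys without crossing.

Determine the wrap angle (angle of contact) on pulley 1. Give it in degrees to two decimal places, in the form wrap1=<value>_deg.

wrap1=167.10_deg

open belt: β = asin((r2−r1)/C) = asin(10/89) = 6.4514°
wrap1 = π − 2β = 167.0973°
wrap2 = π + 2β = 192.9027°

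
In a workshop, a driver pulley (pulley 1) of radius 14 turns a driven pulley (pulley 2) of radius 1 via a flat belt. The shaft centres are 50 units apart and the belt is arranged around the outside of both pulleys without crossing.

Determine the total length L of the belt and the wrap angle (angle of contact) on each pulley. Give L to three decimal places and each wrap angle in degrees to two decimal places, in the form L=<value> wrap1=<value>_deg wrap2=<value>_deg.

L=150.523 wrap1=210.14_deg wrap2=149.86_deg

open belt: β = asin((r2−r1)/C) = asin(-13/50) = -15.0701°
wrap1 = π − 2β = 210.1401°
wrap2 = π + 2β = 149.8599°
tangent length = C·cosβ = 48.2804
L = r1·wrap1 + r2·wrap2 + 2·C·cosβ = 14·3.6676 + 1·2.6155 + 2·48.2804 = 150.5233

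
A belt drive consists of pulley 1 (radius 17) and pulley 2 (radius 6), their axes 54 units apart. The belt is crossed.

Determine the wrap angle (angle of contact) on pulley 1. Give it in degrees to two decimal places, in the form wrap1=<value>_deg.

wrap1=230.42_deg

crossed belt: β = asin((r1+r2)/C) = asin(23/54) = 25.2093°
wrap1 = wrap2 = π + 2β = 230.4186°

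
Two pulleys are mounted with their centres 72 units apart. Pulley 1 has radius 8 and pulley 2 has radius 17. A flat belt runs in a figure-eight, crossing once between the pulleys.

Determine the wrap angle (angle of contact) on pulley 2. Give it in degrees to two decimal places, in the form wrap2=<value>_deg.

wrap2=220.64_deg

crossed belt: β = asin((r1+r2)/C) = asin(25/72) = 20.3175°
wrap1 = wrap2 = π + 2β = 220.6350°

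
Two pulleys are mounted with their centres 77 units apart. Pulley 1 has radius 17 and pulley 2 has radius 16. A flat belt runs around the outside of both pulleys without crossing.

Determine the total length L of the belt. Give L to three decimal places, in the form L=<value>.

L=257.686

open belt: β = asin((r2−r1)/C) = asin(-1/77) = -0.7441°
wrap1 = π − 2β = 181.4882°
wrap2 = π + 2β = 178.5118°
tangent length = C·cosβ = 76.9935
L = r1·wrap1 + r2·wrap2 + 2·C·cosβ = 17·3.1676 + 16·3.1156 + 2·76.9935 = 257.6855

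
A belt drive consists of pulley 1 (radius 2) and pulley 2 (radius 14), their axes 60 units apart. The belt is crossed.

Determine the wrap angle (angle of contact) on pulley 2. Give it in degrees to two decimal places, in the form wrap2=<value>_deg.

crossed belt: β = asin((r1+r2)/C) = asin(16/60) = 15.4660°
wrap1 = wrap2 = π + 2β = 210.9320°

wrap2=210.93_deg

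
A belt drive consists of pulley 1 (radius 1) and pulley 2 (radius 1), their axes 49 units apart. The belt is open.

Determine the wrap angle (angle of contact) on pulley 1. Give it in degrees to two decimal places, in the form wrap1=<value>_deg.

wrap1=180.00_deg

open belt: β = asin((r2−r1)/C) = asin(0/49) = 0.0000°
wrap1 = π − 2β = 180.0000°
wrap2 = π + 2β = 180.0000°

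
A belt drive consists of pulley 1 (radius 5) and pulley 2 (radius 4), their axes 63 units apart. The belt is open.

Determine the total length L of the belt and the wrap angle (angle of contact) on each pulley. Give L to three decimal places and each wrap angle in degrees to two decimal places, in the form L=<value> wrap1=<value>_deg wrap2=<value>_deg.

open belt: β = asin((r2−r1)/C) = asin(-1/63) = -0.9095°
wrap1 = π − 2β = 181.8190°
wrap2 = π + 2β = 178.1810°
tangent length = C·cosβ = 62.9921
L = r1·wrap1 + r2·wrap2 + 2·C·cosβ = 5·3.1733 + 4·3.1098 + 2·62.9921 = 154.2902

L=154.290 wrap1=181.82_deg wrap2=178.18_deg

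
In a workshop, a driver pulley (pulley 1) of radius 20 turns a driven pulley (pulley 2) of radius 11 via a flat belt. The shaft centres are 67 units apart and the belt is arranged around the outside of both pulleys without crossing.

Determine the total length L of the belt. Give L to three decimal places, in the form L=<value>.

open belt: β = asin((r2−r1)/C) = asin(-9/67) = -7.7198°
wrap1 = π − 2β = 195.4396°
wrap2 = π + 2β = 164.5604°
tangent length = C·cosβ = 66.3928
L = r1·wrap1 + r2·wrap2 + 2·C·cosβ = 20·3.4111 + 11·2.8721 + 2·66.3928 = 232.6002

L=232.600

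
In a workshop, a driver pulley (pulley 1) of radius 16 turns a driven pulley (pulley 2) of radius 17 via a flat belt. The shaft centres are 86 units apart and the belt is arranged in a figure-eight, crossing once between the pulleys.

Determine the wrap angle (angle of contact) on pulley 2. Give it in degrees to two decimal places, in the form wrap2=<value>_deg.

wrap2=225.13_deg

crossed belt: β = asin((r1+r2)/C) = asin(33/86) = 22.5644°
wrap1 = wrap2 = π + 2β = 225.1287°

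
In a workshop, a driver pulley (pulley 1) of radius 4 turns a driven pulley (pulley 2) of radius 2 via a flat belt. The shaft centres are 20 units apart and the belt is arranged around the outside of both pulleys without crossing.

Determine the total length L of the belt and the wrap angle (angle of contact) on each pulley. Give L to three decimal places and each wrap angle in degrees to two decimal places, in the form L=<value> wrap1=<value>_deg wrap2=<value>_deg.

open belt: β = asin((r2−r1)/C) = asin(-2/20) = -5.7392°
wrap1 = π − 2β = 191.4783°
wrap2 = π + 2β = 168.5217°
tangent length = C·cosβ = 19.8997
L = r1·wrap1 + r2·wrap2 + 2·C·cosβ = 4·3.3419 + 2·2.9413 + 2·19.8997 = 59.0497

L=59.050 wrap1=191.48_deg wrap2=168.52_deg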